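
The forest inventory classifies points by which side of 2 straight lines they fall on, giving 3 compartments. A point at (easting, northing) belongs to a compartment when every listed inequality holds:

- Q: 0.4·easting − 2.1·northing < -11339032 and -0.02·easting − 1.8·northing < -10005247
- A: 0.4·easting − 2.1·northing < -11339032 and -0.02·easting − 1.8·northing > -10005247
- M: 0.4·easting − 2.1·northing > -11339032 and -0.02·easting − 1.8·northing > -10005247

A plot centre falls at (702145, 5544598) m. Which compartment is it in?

A

0.4·702145 − 2.1·5544598 = -11362797.800, which is < -11339032
-0.02·702145 − 1.8·5544598 = -9994319.300, which is > -10005247
This sign pattern matches A.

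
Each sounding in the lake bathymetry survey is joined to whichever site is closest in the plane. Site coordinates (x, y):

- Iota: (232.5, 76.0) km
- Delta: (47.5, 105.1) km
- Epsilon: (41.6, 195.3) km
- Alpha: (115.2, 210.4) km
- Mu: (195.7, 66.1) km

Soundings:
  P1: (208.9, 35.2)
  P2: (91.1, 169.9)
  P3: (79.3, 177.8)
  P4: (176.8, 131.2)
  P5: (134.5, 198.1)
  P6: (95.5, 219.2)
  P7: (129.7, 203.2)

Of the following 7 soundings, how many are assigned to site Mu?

2

P1 → Mu
P2 → Alpha
P3 → Epsilon
P4 → Mu
P5 → Alpha
P6 → Alpha
P7 → Alpha
2 of the 7 go to Mu.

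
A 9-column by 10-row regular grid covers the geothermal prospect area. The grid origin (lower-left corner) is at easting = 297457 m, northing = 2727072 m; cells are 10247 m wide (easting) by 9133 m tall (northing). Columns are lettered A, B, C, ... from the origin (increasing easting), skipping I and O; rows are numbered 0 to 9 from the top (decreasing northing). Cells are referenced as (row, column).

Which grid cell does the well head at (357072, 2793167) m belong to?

Column index: ⌊(357072 − 297457) / 10247⌋ = ⌊5.818⌋ = 5 → column F
Row offset from origin: ⌊(2793167 − 2727072) / 9133⌋ = ⌊7.237⌋ = 7 → row 2 (counted from top)

(2, F)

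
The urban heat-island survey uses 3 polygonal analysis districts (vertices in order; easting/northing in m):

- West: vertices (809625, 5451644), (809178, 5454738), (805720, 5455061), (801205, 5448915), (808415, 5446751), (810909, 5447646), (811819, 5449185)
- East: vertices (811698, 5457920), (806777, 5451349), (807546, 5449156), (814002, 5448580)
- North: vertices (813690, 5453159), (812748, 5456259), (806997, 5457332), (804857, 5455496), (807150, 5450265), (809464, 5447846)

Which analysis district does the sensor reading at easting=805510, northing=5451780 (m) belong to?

Cast a ray rightward from (805510, 5451780). For each polygon, the edges (by vertex number in listed order) whose endpoints lie on opposite sides of northing = 5451780, where each meets that height, and whether that is right or left of the point:
West: 1–2 at easting≈809605.4 (right), 3–4 at easting≈803309.7 (left) → 1 crossing.
East: 1–2 at easting≈807099.8 (right), 4–1 at easting≈813212.6 (right) → 2 crossings.
North: 4–5 at easting≈806485.9 (right), 6–1 at easting≈812593.1 (right) → 2 crossings.
Only West has an odd count, so the point is inside West.

West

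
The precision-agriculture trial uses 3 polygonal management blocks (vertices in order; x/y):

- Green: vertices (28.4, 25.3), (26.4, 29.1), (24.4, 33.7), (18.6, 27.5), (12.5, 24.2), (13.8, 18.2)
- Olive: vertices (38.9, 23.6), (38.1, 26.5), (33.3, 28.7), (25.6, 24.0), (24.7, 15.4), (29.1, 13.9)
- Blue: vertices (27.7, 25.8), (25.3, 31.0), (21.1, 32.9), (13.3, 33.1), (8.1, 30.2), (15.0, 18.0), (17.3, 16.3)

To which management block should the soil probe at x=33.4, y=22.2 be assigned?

Olive

Cast a ray rightward from (33.4, 22.2). For each polygon, the edges (by vertex number in listed order) whose endpoints lie on opposite sides of y = 22.2, where each meets that height, and whether that is right or left of the point:
Green: 5–6 at x≈12.93 (left), 6–1 at x≈22.03 (left) → 0 crossings.
Olive: 4–5 at x≈25.41 (left), 6–1 at x≈37.49 (right) → 1 crossing.
Blue: 5–6 at x≈12.62 (left), 7–1 at x≈23.76 (left) → 0 crossings.
Only Olive has an odd count, so the point is inside Olive.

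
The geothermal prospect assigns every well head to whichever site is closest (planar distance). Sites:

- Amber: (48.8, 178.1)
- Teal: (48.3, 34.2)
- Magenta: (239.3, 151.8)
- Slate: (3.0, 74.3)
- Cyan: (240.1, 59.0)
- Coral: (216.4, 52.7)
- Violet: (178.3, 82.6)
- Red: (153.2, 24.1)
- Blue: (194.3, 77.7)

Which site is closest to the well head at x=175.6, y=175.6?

Squared distances to each site:
Amber: 16084.490; Teal: 36199.250; Magenta: 4624.130; Slate: 40052.450; Cyan: 17755.810; Coral: 16769.050; Violet: 8656.290; Red: 23454.010; Blue: 9934.100.
Minimum at Magenta.

Magenta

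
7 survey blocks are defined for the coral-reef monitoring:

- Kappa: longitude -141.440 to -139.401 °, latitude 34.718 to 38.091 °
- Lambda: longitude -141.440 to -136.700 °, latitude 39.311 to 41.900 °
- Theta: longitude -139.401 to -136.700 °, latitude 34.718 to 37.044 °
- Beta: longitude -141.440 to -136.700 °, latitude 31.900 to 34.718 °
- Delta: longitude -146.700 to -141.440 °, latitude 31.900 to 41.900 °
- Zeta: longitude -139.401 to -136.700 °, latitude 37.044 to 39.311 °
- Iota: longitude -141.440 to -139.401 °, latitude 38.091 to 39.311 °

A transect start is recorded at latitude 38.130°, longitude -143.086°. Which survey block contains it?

The point has longitude = -143.086 and latitude = 38.130.
Only Delta satisfies -146.700 ≤ longitude ≤ -141.440 and 31.900 ≤ latitude ≤ 41.900.

Delta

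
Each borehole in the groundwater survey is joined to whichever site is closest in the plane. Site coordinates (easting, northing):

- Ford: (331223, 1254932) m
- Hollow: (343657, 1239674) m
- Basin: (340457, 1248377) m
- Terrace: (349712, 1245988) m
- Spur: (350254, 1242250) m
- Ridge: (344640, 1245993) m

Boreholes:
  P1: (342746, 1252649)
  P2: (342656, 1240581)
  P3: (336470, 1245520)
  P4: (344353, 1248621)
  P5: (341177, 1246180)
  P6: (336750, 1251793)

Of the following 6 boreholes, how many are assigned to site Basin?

4

P1 → Basin
P2 → Hollow
P3 → Basin
P4 → Ridge
P5 → Basin
P6 → Basin
4 of the 6 go to Basin.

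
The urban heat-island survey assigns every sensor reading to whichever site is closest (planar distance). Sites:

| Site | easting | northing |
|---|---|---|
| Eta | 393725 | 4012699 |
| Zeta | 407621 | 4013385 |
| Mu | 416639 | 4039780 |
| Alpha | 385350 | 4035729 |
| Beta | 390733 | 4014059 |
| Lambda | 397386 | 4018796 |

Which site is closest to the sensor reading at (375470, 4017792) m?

Squared distances to each site:
Eta: 359183674.000; Zeta: 1053108450.000; Mu: 2178358705.000; Alpha: 419350369.000; Beta: 246894458.000; Lambda: 481319072.000.
Minimum at Beta.

Beta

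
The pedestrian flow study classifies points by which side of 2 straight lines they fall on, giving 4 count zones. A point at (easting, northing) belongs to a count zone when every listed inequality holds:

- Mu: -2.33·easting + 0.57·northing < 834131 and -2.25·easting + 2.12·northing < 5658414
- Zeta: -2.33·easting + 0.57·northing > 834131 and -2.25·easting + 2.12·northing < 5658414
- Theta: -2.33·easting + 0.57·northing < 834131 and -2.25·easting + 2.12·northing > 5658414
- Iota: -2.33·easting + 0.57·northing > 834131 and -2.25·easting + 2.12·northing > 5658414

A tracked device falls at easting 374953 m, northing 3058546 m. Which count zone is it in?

-2.33·374953 + 0.57·3058546 = 869730.730, which is > 834131
-2.25·374953 + 2.12·3058546 = 5640473.270, which is < 5658414
This sign pattern matches Zeta.

Zeta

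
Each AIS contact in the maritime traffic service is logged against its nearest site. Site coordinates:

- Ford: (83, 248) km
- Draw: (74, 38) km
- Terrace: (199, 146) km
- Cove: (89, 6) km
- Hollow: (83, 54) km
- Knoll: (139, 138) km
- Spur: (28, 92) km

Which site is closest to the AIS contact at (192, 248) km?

Squared distances to each site:
Ford: 11881.000; Draw: 58024.000; Terrace: 10453.000; Cove: 69173.000; Hollow: 49517.000; Knoll: 14909.000; Spur: 51232.000.
Minimum at Terrace.

Terrace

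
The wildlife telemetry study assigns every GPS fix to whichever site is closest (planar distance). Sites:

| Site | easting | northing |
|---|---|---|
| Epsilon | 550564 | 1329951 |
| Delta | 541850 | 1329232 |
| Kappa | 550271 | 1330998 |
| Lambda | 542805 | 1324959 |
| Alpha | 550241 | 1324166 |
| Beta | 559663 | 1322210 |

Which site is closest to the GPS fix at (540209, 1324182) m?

Lambda

Squared distances to each site:
Epsilon: 140507386.000; Delta: 28195381.000; Kappa: 147701700.000; Lambda: 7342945.000; Alpha: 100641280.000; Beta: 382346900.000.
Minimum at Lambda.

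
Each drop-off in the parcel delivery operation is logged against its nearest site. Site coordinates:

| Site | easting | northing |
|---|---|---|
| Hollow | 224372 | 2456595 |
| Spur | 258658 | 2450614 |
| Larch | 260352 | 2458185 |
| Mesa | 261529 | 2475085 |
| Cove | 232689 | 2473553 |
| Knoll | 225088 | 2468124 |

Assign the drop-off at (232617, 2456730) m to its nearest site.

Hollow

Squared distances to each site:
Hollow: 67998250.000; Spur: 715539137.000; Larch: 771347250.000; Mesa: 1172809769.000; Cove: 283018513.000; Knoll: 186509077.000.
Minimum at Hollow.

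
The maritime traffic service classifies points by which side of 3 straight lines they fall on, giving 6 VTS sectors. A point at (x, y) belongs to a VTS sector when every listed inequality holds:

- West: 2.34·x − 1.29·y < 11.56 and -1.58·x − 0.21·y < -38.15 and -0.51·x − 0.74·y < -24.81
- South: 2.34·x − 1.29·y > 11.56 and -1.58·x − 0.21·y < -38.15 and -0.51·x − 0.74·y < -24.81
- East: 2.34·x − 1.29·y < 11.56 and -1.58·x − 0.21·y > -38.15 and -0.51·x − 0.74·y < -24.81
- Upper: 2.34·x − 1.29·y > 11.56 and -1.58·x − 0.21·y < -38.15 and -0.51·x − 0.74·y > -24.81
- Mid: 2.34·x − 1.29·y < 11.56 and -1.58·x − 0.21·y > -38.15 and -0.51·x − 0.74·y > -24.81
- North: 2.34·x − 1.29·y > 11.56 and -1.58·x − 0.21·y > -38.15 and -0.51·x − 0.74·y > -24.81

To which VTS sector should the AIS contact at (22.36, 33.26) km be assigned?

2.34·22.36 − 1.29·33.26 = 9.417, which is < 11.56
-1.58·22.36 − 0.21·33.26 = -42.313, which is < -38.15
-0.51·22.36 − 0.74·33.26 = -36.016, which is < -24.81
This sign pattern matches West.

West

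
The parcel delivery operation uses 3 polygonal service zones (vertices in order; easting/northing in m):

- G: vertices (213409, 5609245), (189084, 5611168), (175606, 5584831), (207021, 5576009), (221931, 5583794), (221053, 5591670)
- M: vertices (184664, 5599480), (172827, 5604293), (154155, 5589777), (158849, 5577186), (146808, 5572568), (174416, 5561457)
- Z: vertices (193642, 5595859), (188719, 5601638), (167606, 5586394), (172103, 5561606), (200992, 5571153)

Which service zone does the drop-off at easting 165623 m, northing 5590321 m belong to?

Cast a ray rightward from (165623, 5590321). For each polygon, the edges (by vertex number in listed order) whose endpoints lie on opposite sides of northing = 5590321, where each meets that height, and whether that is right or left of the point:
G: 2–3 at easting≈178415.5 (right), 5–6 at easting≈221203.4 (right) → 2 crossings.
M: 2–3 at easting≈154854.7 (left), 6–1 at easting≈182195.5 (right) → 1 crossing.
Z: 2–3 at easting≈173044.9 (right), 5–1 at easting≈195289.5 (right) → 2 crossings.
Only M has an odd count, so the point is inside M.

M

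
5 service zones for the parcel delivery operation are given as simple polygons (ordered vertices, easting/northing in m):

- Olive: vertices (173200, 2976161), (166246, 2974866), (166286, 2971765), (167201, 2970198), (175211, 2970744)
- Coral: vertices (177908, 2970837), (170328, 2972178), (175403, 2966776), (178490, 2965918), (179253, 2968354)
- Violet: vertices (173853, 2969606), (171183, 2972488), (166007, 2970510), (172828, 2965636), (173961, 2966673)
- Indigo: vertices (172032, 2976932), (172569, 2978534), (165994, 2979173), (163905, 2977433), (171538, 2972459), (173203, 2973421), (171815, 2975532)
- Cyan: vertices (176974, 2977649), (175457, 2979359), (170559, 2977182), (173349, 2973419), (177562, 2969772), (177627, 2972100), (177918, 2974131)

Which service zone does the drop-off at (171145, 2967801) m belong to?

Cast a ray rightward from (171145, 2967801). For each polygon, the edges (by vertex number in listed order) whose endpoints lie on opposite sides of northing = 2967801, where each meets that height, and whether that is right or left of the point:
Olive: no edge straddles that height → 0 crossings.
Coral: 2–3 at easting≈174440.0 (right), 4–5 at easting≈179079.8 (right) → 2 crossings.
Violet: 3–4 at easting≈169798.2 (left), 5–1 at easting≈173919.5 (right) → 1 crossing.
Indigo: no edge straddles that height → 0 crossings.
Cyan: no edge straddles that height → 0 crossings.
Only Violet has an odd count, so the point is inside Violet.

Violet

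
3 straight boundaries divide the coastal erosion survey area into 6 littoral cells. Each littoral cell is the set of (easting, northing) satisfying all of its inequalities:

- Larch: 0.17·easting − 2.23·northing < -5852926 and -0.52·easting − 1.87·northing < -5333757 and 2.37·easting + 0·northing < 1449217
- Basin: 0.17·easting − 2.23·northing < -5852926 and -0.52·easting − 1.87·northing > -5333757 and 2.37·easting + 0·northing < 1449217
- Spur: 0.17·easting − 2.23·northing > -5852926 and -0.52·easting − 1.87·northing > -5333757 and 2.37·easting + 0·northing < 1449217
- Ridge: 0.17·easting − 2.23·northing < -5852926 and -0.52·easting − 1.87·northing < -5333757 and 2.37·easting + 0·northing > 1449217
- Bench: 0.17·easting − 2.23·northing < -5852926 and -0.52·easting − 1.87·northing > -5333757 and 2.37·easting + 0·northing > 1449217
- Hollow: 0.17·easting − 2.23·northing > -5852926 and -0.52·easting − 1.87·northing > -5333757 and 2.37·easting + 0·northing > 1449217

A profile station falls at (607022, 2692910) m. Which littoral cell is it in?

Larch

0.17·607022 − 2.23·2692910 = -5901995.560, which is < -5852926
-0.52·607022 − 1.87·2692910 = -5351393.140, which is < -5333757
2.37·607022 + 0·2692910 = 1438642.140, which is < 1449217
This sign pattern matches Larch.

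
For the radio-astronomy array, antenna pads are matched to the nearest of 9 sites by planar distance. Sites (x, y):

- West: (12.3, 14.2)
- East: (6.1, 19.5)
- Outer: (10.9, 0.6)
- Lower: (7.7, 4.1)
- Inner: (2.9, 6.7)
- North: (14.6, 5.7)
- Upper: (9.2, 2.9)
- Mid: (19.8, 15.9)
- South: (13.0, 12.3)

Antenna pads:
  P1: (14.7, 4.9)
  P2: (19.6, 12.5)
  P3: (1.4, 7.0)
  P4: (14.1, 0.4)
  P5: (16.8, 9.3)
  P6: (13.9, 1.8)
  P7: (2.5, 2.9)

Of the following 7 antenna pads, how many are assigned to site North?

2

P1 → North
P2 → Mid
P3 → Inner
P4 → Outer
P5 → North
P6 → Outer
P7 → Inner
2 of the 7 go to North.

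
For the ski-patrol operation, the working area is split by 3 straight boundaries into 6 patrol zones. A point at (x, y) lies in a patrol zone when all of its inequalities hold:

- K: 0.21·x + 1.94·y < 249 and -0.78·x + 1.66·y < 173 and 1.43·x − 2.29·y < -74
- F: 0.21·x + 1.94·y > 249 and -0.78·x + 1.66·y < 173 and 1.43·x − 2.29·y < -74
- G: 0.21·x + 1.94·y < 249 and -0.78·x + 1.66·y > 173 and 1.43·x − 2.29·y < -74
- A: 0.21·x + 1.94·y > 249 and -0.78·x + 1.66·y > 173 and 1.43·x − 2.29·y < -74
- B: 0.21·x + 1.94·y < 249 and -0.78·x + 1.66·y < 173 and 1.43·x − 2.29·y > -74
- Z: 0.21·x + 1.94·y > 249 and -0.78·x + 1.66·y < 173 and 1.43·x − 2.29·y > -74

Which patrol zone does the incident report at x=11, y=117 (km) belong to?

0.21·11 + 1.94·117 = 229.290, which is < 249
-0.78·11 + 1.66·117 = 185.640, which is > 173
1.43·11 − 2.29·117 = -252.200, which is < -74
This sign pattern matches G.

G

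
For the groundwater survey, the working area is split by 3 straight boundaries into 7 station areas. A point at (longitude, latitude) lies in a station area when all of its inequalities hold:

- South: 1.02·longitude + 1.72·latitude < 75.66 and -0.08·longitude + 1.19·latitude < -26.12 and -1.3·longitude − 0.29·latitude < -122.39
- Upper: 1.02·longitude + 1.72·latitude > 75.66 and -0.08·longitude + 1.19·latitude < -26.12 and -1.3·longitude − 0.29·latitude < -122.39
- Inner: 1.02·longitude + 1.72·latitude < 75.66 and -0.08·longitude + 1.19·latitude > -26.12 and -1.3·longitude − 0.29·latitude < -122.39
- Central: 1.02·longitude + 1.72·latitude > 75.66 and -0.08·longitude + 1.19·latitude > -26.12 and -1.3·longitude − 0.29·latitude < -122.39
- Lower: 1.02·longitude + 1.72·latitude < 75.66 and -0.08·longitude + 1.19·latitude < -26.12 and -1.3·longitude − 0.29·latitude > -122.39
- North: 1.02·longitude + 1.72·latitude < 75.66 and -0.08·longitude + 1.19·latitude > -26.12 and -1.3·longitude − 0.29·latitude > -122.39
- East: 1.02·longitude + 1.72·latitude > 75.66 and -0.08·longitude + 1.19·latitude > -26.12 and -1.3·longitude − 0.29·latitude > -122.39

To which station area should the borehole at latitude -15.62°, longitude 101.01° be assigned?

Upper

1.02·101.01 + 1.72·-15.62 = 76.164, which is > 75.66
-0.08·101.01 + 1.19·-15.62 = -26.669, which is < -26.12
-1.3·101.01 − 0.29·-15.62 = -126.783, which is < -122.39
This sign pattern matches Upper.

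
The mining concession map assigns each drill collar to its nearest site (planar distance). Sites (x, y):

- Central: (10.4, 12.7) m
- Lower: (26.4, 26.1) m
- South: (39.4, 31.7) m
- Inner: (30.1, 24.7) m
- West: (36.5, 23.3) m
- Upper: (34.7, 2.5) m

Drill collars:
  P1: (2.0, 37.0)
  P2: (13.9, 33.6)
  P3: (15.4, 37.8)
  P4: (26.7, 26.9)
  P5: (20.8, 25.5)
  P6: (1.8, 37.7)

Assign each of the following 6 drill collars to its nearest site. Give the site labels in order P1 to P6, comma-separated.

Central, Lower, Lower, Lower, Lower, Central

P1 → Central (d²=661.05)
P2 → Lower (d²=212.50)
P3 → Lower (d²=257.89)
P4 → Lower (d²=0.73)
P5 → Lower (d²=31.72)
P6 → Central (d²=698.96)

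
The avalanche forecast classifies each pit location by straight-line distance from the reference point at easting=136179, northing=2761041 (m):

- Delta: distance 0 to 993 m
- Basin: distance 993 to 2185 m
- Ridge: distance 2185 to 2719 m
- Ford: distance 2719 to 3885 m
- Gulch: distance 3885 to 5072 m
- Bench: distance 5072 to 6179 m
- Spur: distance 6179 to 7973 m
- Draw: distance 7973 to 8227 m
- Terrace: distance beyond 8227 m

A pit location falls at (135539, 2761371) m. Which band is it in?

Delta

Distance = √((135539−136179)² + (2761371−2761041)²) = √(409600.000 + 108900.000) = 720.069 m.
0 ≤ 720.069 < 993 → Delta.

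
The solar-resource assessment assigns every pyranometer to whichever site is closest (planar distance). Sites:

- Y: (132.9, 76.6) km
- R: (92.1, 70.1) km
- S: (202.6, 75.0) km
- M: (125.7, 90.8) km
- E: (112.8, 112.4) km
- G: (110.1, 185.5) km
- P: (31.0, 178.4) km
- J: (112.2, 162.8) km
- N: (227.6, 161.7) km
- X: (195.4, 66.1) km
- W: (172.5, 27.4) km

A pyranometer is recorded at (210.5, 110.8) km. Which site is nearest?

Squared distances to each site:
Y: 7191.400; R: 15675.050; S: 1344.050; M: 7591.040; E: 9547.850; G: 15660.250; P: 36790.010; J: 12366.890; N: 2883.220; X: 2226.100; W: 8399.560.
Minimum at S.

S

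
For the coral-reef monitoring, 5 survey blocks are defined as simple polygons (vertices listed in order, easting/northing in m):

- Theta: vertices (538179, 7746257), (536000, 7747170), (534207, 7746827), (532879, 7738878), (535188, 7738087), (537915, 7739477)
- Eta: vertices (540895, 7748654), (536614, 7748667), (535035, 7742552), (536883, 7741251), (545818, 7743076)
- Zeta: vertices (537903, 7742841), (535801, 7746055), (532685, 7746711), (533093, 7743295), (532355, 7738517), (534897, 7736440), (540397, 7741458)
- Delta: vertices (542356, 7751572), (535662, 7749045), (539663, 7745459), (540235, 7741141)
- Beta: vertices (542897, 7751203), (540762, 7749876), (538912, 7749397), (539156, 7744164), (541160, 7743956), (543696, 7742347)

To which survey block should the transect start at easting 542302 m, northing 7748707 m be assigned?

Cast a ray rightward from (542302, 7748707). For each polygon, the edges (by vertex number in listed order) whose endpoints lie on opposite sides of northing = 7748707, where each meets that height, and whether that is right or left of the point:
Theta: no edge straddles that height → 0 crossings.
Eta: no edge straddles that height → 0 crossings.
Zeta: no edge straddles that height → 0 crossings.
Delta: 2–3 at easting≈536039.1 (left), 4–1 at easting≈541773.4 (left) → 0 crossings.
Beta: 3–4 at easting≈538944.2 (left), 6–1 at easting≈543122.2 (right) → 1 crossing.
Only Beta has an odd count, so the point is inside Beta.

Beta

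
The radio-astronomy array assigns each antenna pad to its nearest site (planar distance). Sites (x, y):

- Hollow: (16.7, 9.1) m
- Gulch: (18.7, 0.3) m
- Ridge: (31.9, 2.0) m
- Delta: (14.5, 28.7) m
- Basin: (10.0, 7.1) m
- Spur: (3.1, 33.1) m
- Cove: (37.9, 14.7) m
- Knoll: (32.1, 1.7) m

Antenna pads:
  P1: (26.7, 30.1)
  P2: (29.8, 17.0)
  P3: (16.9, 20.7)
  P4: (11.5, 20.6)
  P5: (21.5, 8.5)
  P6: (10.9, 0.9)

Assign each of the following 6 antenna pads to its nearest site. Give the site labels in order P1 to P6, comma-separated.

Delta, Cove, Delta, Delta, Hollow, Basin

P1 → Delta (d²=150.80)
P2 → Cove (d²=70.90)
P3 → Delta (d²=69.76)
P4 → Delta (d²=74.61)
P5 → Hollow (d²=23.40)
P6 → Basin (d²=39.25)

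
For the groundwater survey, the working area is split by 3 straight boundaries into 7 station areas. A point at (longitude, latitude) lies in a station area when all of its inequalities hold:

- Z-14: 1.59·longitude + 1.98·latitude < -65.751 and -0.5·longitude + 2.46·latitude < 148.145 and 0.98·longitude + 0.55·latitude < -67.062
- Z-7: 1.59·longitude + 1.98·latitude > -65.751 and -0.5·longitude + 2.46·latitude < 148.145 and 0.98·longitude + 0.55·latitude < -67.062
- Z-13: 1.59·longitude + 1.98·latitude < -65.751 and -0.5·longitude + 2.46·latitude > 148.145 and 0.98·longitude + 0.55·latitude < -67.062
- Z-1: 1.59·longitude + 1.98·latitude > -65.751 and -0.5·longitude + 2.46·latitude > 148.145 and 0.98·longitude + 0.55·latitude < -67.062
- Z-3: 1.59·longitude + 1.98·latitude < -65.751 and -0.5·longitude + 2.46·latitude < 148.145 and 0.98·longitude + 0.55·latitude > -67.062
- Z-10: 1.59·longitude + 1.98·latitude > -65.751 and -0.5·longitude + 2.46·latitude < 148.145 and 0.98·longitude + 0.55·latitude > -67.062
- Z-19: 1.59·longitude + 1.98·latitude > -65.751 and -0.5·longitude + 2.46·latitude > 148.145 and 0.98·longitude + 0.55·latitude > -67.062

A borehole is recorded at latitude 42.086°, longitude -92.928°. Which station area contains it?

1.59·-92.928 + 1.98·42.086 = -64.425, which is > -65.751
-0.5·-92.928 + 2.46·42.086 = 149.996, which is > 148.145
0.98·-92.928 + 0.55·42.086 = -67.922, which is < -67.062
This sign pattern matches Z-1.

Z-1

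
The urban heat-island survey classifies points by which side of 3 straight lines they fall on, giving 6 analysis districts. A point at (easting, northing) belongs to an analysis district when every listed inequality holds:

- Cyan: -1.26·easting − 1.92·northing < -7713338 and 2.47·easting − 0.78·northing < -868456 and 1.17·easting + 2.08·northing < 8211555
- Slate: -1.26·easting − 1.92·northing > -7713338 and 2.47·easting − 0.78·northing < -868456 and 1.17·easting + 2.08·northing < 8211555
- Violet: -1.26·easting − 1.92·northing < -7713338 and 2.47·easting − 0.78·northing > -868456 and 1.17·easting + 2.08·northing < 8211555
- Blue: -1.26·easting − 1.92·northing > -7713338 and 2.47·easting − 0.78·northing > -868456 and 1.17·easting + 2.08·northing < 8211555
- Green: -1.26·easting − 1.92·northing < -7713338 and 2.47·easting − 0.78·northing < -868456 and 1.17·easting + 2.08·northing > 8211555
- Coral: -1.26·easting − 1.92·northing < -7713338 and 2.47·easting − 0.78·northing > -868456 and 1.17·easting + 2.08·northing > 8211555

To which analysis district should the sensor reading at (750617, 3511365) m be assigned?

Slate

-1.26·750617 − 1.92·3511365 = -7687598.220, which is > -7713338
2.47·750617 − 0.78·3511365 = -884840.710, which is < -868456
1.17·750617 + 2.08·3511365 = 8181861.090, which is < 8211555
This sign pattern matches Slate.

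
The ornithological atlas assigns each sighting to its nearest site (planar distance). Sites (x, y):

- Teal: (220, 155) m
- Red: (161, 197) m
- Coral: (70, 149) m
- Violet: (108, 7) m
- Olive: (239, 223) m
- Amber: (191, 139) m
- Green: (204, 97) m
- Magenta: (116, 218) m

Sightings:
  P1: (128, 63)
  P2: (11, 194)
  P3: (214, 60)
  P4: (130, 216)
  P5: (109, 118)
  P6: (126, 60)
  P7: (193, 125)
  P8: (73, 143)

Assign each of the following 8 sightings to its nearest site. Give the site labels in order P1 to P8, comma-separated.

Violet, Coral, Green, Magenta, Coral, Violet, Amber, Coral

P1 → Violet (d²=3536.00)
P2 → Coral (d²=5506.00)
P3 → Green (d²=1469.00)
P4 → Magenta (d²=200.00)
P5 → Coral (d²=2482.00)
P6 → Violet (d²=3133.00)
P7 → Amber (d²=200.00)
P8 → Coral (d²=45.00)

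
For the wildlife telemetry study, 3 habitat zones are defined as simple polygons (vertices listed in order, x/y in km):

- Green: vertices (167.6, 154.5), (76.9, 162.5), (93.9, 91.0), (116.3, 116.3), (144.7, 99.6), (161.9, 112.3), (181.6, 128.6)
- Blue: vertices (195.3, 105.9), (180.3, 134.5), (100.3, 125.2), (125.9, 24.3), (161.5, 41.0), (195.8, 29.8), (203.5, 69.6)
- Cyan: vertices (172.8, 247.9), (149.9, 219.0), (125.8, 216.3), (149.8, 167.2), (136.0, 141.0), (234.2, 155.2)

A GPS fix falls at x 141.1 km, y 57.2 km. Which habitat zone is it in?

Blue

Cast a ray rightward from (141.1, 57.2). For each polygon, the edges (by vertex number in listed order) whose endpoints lie on opposite sides of y = 57.2, where each meets that height, and whether that is right or left of the point:
Green: no edge straddles that height → 0 crossings.
Blue: 3–4 at x≈117.55 (left), 6–7 at x≈201.10 (right) → 1 crossing.
Cyan: no edge straddles that height → 0 crossings.
Only Blue has an odd count, so the point is inside Blue.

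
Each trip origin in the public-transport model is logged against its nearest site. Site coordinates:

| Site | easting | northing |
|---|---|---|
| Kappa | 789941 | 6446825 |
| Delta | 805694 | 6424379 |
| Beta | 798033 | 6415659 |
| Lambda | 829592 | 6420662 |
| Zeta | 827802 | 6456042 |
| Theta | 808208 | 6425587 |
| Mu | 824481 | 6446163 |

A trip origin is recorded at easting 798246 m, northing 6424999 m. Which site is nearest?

Squared distances to each site:
Kappa: 545347301.000; Delta: 55857104.000; Beta: 87280969.000; Lambda: 1001381285.000; Zeta: 1837224985.000; Theta: 99587188.000; Mu: 1136190121.000.
Minimum at Delta.

Delta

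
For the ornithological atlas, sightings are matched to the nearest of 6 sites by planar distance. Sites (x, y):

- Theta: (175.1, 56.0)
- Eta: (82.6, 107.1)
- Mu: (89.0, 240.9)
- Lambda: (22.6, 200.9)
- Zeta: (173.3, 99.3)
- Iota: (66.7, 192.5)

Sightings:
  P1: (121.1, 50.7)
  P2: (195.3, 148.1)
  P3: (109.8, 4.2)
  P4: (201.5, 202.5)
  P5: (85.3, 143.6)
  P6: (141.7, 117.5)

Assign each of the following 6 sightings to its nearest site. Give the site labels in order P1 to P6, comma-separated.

Theta, Zeta, Theta, Zeta, Eta, Zeta

P1 → Theta (d²=2944.09)
P2 → Zeta (d²=2865.44)
P3 → Theta (d²=6947.33)
P4 → Zeta (d²=11445.48)
P5 → Eta (d²=1339.54)
P6 → Zeta (d²=1329.80)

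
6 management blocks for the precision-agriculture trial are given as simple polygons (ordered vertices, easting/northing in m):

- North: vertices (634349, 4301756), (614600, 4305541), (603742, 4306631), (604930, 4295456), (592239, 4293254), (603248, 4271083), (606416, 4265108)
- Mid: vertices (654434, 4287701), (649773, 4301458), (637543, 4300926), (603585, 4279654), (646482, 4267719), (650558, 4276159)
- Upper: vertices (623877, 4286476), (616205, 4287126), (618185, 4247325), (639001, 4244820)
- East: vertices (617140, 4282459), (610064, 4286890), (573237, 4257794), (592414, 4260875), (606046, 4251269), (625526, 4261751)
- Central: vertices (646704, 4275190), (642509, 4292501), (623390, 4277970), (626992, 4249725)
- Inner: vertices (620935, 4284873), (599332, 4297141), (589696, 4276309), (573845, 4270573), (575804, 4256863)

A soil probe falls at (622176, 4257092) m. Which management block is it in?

Upper

Cast a ray rightward from (622176, 4257092). For each polygon, the edges (by vertex number in listed order) whose endpoints lie on opposite sides of northing = 4257092, where each meets that height, and whether that is right or left of the point:
North: no edge straddles that height → 0 crossings.
Mid: no edge straddles that height → 0 crossings.
Upper: 2–3 at easting≈617699.1 (left), 4–1 at easting≈634545.4 (right) → 1 crossing.
East: 4–5 at easting≈597782.5 (left), 5–6 at easting≈616867.6 (left) → 0 crossings.
Central: 3–4 at easting≈626052.5 (right), 4–1 at easting≈632694.7 (right) → 2 crossings.
Inner: 4–5 at easting≈575771.3 (left), 5–1 at easting≈576173.0 (left) → 0 crossings.
Only Upper has an odd count, so the point is inside Upper.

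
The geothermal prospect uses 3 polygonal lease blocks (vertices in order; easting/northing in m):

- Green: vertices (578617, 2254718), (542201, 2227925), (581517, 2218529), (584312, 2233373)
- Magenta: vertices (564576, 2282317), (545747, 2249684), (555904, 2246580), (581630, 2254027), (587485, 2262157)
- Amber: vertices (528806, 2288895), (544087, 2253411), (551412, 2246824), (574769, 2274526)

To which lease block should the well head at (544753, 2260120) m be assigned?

Cast a ray rightward from (544753, 2260120). For each polygon, the edges (by vertex number in listed order) whose endpoints lie on opposite sides of northing = 2260120, where each meets that height, and whether that is right or left of the point:
Green: no edge straddles that height → 0 crossings.
Magenta: 1–2 at easting≈551768.5 (right), 4–5 at easting≈586018.0 (right) → 2 crossings.
Amber: 1–2 at easting≈541197.8 (left), 3–4 at easting≈562622.6 (right) → 1 crossing.
Only Amber has an odd count, so the point is inside Amber.

Amber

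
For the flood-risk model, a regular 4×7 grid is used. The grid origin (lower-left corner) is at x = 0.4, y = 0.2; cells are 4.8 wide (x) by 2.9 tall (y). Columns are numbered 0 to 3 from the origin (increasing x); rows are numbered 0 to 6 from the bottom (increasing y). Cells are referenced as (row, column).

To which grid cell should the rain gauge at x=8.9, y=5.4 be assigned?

(1, 1)

Column index: ⌊(8.9 − 0.4) / 4.8⌋ = ⌊1.771⌋ = 1
Row offset from origin: ⌊(5.4 − 0.2) / 2.9⌋ = ⌊1.793⌋ = 1 → row 1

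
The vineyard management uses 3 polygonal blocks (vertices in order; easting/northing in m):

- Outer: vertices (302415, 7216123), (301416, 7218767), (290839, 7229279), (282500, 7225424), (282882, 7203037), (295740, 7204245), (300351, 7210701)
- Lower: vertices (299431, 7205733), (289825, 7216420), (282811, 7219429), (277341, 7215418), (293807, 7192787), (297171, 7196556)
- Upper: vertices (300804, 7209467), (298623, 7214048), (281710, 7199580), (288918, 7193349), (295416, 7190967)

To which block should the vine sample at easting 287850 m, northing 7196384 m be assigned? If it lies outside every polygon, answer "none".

Upper

Cast a ray rightward from (287850, 7196384). For each polygon, the edges (by vertex number in listed order) whose endpoints lie on opposite sides of northing = 7196384, where each meets that height, and whether that is right or left of the point:
Outer: no edge straddles that height → 0 crossings.
Lower: 4–5 at easting≈291189.9 (right), 5–6 at easting≈297017.5 (right) → 2 crossings.
Upper: 3–4 at easting≈285407.1 (left), 5–1 at easting≈296993.7 (right) → 1 crossing.
Only Upper has an odd count, so the point is inside Upper.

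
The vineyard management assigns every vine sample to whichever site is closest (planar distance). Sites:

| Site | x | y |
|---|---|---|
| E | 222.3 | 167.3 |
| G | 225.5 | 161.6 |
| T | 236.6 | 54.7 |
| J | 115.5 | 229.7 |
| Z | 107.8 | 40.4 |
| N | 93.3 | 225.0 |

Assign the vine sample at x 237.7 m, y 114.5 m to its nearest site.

Squared distances to each site:
E: 3025.000; G: 2367.250; T: 3577.250; J: 28203.880; Z: 22364.820; N: 33061.610.
Minimum at G.

G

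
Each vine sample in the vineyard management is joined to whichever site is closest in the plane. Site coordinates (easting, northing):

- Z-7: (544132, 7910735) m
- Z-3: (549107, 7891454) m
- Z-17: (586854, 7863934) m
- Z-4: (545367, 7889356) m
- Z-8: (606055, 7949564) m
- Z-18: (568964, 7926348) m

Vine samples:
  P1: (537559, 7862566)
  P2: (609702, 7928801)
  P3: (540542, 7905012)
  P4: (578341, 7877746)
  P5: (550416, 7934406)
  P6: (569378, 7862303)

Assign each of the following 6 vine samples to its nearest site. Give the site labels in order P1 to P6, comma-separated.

P1 → Z-4 (d²=778668964.00)
P2 → Z-8 (d²=444402778.00)
P3 → Z-7 (d²=45640829.00)
P4 → Z-17 (d²=263242513.00)
P5 → Z-18 (d²=408959668.00)
P6 → Z-17 (d²=308070737.00)

Z-4, Z-8, Z-7, Z-17, Z-18, Z-17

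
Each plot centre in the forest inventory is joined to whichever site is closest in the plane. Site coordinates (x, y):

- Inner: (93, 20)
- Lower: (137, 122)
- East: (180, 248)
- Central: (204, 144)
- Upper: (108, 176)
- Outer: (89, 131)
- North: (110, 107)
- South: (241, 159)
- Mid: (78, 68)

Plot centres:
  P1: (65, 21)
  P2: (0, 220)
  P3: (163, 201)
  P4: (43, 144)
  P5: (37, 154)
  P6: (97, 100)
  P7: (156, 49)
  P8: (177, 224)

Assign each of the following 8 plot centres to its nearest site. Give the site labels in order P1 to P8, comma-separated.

P1 → Inner (d²=785.00)
P2 → Upper (d²=13600.00)
P3 → East (d²=2498.00)
P4 → Outer (d²=2285.00)
P5 → Outer (d²=3233.00)
P6 → North (d²=218.00)
P7 → Inner (d²=4810.00)
P8 → East (d²=585.00)

Inner, Upper, East, Outer, Outer, North, Inner, East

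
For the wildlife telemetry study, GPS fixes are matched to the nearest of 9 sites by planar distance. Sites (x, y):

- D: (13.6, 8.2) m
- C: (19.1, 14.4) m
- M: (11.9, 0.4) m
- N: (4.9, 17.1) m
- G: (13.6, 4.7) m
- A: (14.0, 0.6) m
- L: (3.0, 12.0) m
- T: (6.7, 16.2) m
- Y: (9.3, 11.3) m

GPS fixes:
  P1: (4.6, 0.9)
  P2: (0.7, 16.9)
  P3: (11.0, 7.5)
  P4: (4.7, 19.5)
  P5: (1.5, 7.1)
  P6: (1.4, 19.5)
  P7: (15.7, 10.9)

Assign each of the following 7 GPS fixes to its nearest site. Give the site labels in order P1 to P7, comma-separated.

M, N, D, N, L, N, D

P1 → M (d²=53.54)
P2 → N (d²=17.68)
P3 → D (d²=7.25)
P4 → N (d²=5.80)
P5 → L (d²=26.26)
P6 → N (d²=18.01)
P7 → D (d²=11.70)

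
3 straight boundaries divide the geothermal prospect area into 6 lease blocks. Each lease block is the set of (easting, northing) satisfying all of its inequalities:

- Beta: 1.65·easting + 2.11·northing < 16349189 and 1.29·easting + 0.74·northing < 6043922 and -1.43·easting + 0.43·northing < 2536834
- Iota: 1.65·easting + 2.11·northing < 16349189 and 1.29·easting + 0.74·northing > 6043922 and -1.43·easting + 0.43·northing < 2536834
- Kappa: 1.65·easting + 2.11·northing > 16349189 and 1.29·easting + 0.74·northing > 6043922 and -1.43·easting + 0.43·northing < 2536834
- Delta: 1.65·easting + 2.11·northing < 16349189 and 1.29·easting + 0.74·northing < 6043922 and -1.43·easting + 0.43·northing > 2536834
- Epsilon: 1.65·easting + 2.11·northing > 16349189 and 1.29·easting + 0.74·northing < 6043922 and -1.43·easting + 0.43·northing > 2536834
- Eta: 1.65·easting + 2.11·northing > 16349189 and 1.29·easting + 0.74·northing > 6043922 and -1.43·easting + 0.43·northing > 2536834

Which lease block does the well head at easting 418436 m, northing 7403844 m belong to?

Delta

1.65·418436 + 2.11·7403844 = 16312530.240, which is < 16349189
1.29·418436 + 0.74·7403844 = 6018627.000, which is < 6043922
-1.43·418436 + 0.43·7403844 = 2585289.440, which is > 2536834
This sign pattern matches Delta.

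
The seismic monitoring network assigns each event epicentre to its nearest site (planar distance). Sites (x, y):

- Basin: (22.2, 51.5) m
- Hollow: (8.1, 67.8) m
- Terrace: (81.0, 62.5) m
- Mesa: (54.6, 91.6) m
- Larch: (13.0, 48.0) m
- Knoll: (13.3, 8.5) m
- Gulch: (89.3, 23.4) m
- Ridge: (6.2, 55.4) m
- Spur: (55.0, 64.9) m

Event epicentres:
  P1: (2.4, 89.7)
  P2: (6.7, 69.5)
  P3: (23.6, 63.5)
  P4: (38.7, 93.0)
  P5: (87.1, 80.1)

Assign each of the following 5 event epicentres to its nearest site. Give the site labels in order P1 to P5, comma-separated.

P1 → Hollow (d²=512.10)
P2 → Hollow (d²=4.85)
P3 → Basin (d²=145.96)
P4 → Mesa (d²=254.77)
P5 → Terrace (d²=346.97)

Hollow, Hollow, Basin, Mesa, Terrace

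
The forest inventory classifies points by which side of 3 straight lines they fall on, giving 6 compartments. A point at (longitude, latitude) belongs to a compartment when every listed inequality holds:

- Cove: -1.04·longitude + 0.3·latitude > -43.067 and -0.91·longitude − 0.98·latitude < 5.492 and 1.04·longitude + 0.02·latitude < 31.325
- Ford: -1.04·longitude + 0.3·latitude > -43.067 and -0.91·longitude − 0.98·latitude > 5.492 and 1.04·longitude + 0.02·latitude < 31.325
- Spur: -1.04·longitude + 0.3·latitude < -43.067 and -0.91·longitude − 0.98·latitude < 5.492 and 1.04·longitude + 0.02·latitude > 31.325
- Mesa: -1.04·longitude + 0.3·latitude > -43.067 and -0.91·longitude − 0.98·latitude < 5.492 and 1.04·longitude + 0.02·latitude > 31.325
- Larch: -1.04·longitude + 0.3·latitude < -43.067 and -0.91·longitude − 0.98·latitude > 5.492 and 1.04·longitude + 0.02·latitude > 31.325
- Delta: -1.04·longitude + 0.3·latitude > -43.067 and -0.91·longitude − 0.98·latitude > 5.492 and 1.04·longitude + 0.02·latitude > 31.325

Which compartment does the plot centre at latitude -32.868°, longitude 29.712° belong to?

Cove

-1.04·29.712 + 0.3·-32.868 = -40.761, which is > -43.067
-0.91·29.712 − 0.98·-32.868 = 5.173, which is < 5.492
1.04·29.712 + 0.02·-32.868 = 30.243, which is < 31.325
This sign pattern matches Cove.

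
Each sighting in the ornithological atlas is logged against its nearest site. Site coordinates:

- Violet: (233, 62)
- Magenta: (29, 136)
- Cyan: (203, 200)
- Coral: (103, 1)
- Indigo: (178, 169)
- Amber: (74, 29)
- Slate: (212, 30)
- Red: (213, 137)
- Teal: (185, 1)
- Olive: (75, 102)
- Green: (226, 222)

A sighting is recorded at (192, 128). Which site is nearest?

Red

Squared distances to each site:
Violet: 6037.000; Magenta: 26633.000; Cyan: 5305.000; Coral: 24050.000; Indigo: 1877.000; Amber: 23725.000; Slate: 10004.000; Red: 522.000; Teal: 16178.000; Olive: 14365.000; Green: 9992.000.
Minimum at Red.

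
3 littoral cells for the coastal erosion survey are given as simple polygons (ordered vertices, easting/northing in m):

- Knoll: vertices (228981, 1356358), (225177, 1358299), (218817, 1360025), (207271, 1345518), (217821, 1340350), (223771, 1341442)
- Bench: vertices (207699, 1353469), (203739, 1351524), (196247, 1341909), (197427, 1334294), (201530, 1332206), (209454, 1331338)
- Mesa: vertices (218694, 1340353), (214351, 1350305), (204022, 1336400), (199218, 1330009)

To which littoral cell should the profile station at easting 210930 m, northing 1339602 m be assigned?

Mesa

Cast a ray rightward from (210930, 1339602). For each polygon, the edges (by vertex number in listed order) whose endpoints lie on opposite sides of northing = 1339602, where each meets that height, and whether that is right or left of the point:
Knoll: no edge straddles that height → 0 crossings.
Bench: 3–4 at easting≈196604.5 (left), 6–1 at easting≈208798.7 (left) → 0 crossings.
Mesa: 2–3 at easting≈206400.5 (left), 4–1 at easting≈217280.0 (right) → 1 crossing.
Only Mesa has an odd count, so the point is inside Mesa.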